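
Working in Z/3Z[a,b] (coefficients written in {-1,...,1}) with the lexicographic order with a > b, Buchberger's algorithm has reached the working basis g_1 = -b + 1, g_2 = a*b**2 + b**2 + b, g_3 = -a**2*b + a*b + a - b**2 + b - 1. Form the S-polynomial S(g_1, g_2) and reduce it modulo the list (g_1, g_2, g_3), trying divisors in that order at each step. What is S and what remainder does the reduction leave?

lcm(LM(g_1), LM(g_2)) = a*b**2.
S = (lcm/LT(g_1))·g_1 − (lcm/LT(g_2))·g_2 = -a*b - b**2 - b.
Reduce S modulo (g_1, g_2, g_3) in that order:
  leading term a*b: subtract (a)·g_1 from -a*b - b**2 - b → -a - b**2 - b
  leading term a: no divisor's leading term divides it; move -a to the remainder.
  leading term b**2: subtract (b)·g_1 from -b**2 - b → b
  leading term b: subtract (-1)·g_1 from b → 1
  leading term 1: no divisor's leading term divides it; move 1 to the remainder.
The remainder -a + 1 is nonzero, so it would be added as the next basis element.

S(g_1, g_2) = -a*b - b**2 - b; remainder on division = -a + 1.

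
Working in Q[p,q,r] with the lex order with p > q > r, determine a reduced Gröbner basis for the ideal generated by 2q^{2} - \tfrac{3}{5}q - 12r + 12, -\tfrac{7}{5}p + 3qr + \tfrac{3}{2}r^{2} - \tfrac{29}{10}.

G = {p - \tfrac{15}{7}qr - \tfrac{15}{14}r^{2} + \tfrac{29}{14}, q^{2} - \tfrac{3}{10}q - 6r + 6}

f_1 = 2q^{2} - \tfrac{3}{5}q - 12r + 12, LT = q^{2}.
f_2 = -\tfrac{7}{5}p + 3qr + \tfrac{3}{2}r^{2} - \tfrac{29}{10}, LT = p.

The S-polynomials (S(f_1,f_2)) all reduce to 0 modulo the current basis, so we have a Gröbner basis.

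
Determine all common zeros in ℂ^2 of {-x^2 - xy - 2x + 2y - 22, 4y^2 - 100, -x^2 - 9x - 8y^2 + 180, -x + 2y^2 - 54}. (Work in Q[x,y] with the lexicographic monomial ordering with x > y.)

{(-4, 5)}

Compute a lex Gröbner basis by Buchberger's algorithm.
f_1 = -x^2 - xy - 2x + 2y - 22, LT = x^2.
f_2 = 4y^2 - 100, LT = y^2.
f_3 = -x^2 - 9x - 8y^2 + 180, LT = x^2.
f_4 = -x + 2y^2 - 54, LT = x.

S(f_1,f_3): lcm = x^2. S = xy - 7x - 8y^2 - 2y + 202.
  leading term xy: subtract (-y)·f_4 from xy - 7x - 8y^2 - 2y + 202 → -7x + 2y^3 - 8y^2 - 56y + 202
  leading term x: subtract (7)·f_4 from -7x + 2y^3 - 8y^2 - 56y + 202 → 2y^3 - 22y^2 - 56y + 580
  leading term y^3: subtract (1/2y)·f_2 from 2y^3 - 22y^2 - 56y + 580 → -22y^2 - 6y + 580
  leading term y^2: subtract (-11/2)·f_2 from -22y^2 - 6y + 580 → -6y + 30
  leading term y: no divisor's leading term divides it; move -6y to the remainder.
  leading term 1: no divisor's leading term divides it; move 30 to the remainder.
  remainder -6y + 30 ≠ 0; add h_5 = -6y + 30 to the basis.

The other S-polynomials (S(f_1,f_2), S(f_1,f_4), S(f_2,f_3), S(f_2,f_4), S(f_3,f_4), S(f_1,h_5), S(f_2,h_5), S(f_3,h_5), S(f_4,h_5)) all reduce to 0 modulo the current basis, so we have a Gröbner basis.
Inter-reduce: drop elements whose leading term is divisible by another's, tail-reduce, and make monic.
Reduced Gröbner basis: {x + 4, y - 5}.

A lex Gröbner basis eliminates variables successively. Here y - 5 depends only on y, with roots {5}; lifting each root through the earlier basis elements recovers the full solutions.
  y = 5: the earlier basis element becomes x + 4 = 0, giving x = -4 — point (-4, 5).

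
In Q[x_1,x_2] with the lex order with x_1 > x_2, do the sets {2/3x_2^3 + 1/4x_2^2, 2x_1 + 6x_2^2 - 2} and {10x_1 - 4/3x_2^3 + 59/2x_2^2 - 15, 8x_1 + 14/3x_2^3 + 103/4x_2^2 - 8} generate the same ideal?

Two ideals are equal iff their reduced Gröbner bases coincide (the reduced basis is unique for a fixed ordering).
Buchberger on the first generating set:
f_1 = 2/3x_2^3 + 1/4x_2^2, LT = x_2^3.
f_2 = 2x_1 + 6x_2^2 - 2, LT = x_1.

The S-polynomials (S(f_1,f_2)) all reduce to 0 modulo the current basis, so we have a Gröbner basis.
Inter-reduce: drop elements whose leading term is divisible by another's, tail-reduce, and make monic.
Reduced Gröbner basis: {x_1 + 3x_2^2 - 1, x_2^3 + 3/8x_2^2}.

Buchberger on the second generating set:
h_1 = 10x_1 - 4/3x_2^3 + 59/2x_2^2 - 15, LT = x_1.
h_2 = 8x_1 + 14/3x_2^3 + 103/4x_2^2 - 8, LT = x_1.

S(h_1,h_2): lcm = x_1. S = -43/60x_2^3 - 43/160x_2^2 - 1/2.
  leading term x_2^3: no divisor's leading term divides it; move -43/60x_2^3 to the remainder.
  leading term x_2^2: no divisor's leading term divides it; move -43/160x_2^2 to the remainder.
  leading term 1: no divisor's leading term divides it; move -1/2 to the remainder.
  remainder -43/60x_2^3 - 43/160x_2^2 - 1/2 ≠ 0; add k_3 = -43/60x_2^3 - 43/160x_2^2 - 1/2 to the basis.

The other S-polynomials (S(h_1,k_3), S(h_2,k_3)) all reduce to 0 modulo the current basis, so we have a Gröbner basis.
Inter-reduce: drop elements whose leading term is divisible by another's, tail-reduce, and make monic.
Reduced Gröbner basis: {x_1 + 3x_2^2 - 121/86, x_2^3 + 3/8x_2^2 + 30/43}.

The bases are distinct; the ideals are different.
The same test decides containment: I ⊆ J iff every generator of I reduces to 0 modulo a Gröbner basis of J.

No, the ideals differ.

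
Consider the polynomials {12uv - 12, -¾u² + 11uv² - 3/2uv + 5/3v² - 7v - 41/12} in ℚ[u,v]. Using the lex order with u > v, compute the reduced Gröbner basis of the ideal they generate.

G = {u - 20/9v³ - 16/3v² + 59/9v, v⁴ + 12/5v³ - 59/20v² - 9/20}

f_1 = 12uv - 12, LT = uv.
f_2 = -¾u² + 11uv² - 3/2uv + 5/3v² - 7v - 41/12, LT = u².

S(f_1,f_2): lcm = u²v. S = 44/3uv³ - 2uv² - u + 20/9v³ - 28/3v² - 41/9v.
  leading term uv³: subtract (11/9v²)·f_1 from 44/3uv³ - 2uv² - u + 20/9v³ - 28/3v² - 41/9v → -2uv² - u + 20/9v³ + 16/3v² - 41/9v
  leading term uv²: subtract (-⅙v)·f_1 from -2uv² - u + 20/9v³ + 16/3v² - 41/9v → -u + 20/9v³ + 16/3v² - 59/9v
  leading term u: no divisor's leading term divides it; move -u to the remainder.
  leading term v³: no divisor's leading term divides it; move 20/9v³ to the remainder.
  leading term v²: no divisor's leading term divides it; move 16/3v² to the remainder.
  leading term v: no divisor's leading term divides it; move -59/9v to the remainder.
  remainder -u + 20/9v³ + 16/3v² - 59/9v ≠ 0; add g_3 = -u + 20/9v³ + 16/3v² - 59/9v to the basis.

S(f_1,g_3): lcm = uv. S = 20/9v⁴ + 16/3v³ - 59/9v² - 1.
  leading term v⁴: no divisor's leading term divides it; move 20/9v⁴ to the remainder.
  leading term v³: no divisor's leading term divides it; move 16/3v³ to the remainder.
  leading term v²: no divisor's leading term divides it; move -59/9v² to the remainder.
  leading term 1: no divisor's leading term divides it; move -1 to the remainder.
  remainder 20/9v⁴ + 16/3v³ - 59/9v² - 1 ≠ 0; add g_4 = 20/9v⁴ + 16/3v³ - 59/9v² - 1 to the basis.

S(f_2,g_3): lcm = u². S = 20/9uv³ - 28/3uv² - 41/9uv - 20/9v² + 28/3v + 41/9.
  leading term uv³: subtract (5/27v²)·f_1 from 20/9uv³ - 28/3uv² - 41/9uv - 20/9v² + 28/3v + 41/9 → -28/3uv² - 41/9uv + 28/3v + 41/9
  leading term uv²: subtract (-7/9v)·f_1 from -28/3uv² - 41/9uv + 28/3v + 41/9 → -41/9uv + 41/9
  leading term uv: subtract (-41/108)·f_1 from -41/9uv + 41/9 → 0
  remainder 0.

S(f_1,g_4): lcm = uv⁴. S = -12/5uv³ + 59/20uv² + 9/20u - v³.
  leading term uv³: subtract (-⅕v²)·f_1 from -12/5uv³ + 59/20uv² + 9/20u - v³ → 59/20uv² + 9/20u - v³ - 12/5v²
  leading term uv²: subtract (59/240v)·f_1 from 59/20uv² + 9/20u - v³ - 12/5v² → 9/20u - v³ - 12/5v² + 59/20v
  leading term u: subtract (-9/20)·g_3 from 9/20u - v³ - 12/5v² + 59/20v → 0
  remainder 0.

S(f_2,g_4): leading monomials are coprime, so the S-polynomial reduces to 0 (Buchberger's first criterion).
S(g_3,g_4): leading monomials are coprime, so the S-polynomial reduces to 0 (Buchberger's first criterion).
Every S-polynomial of the final basis reduces to 0, so we have a Gröbner basis.
Inter-reduce: drop elements whose leading term is divisible by another's, tail-reduce, and make monic.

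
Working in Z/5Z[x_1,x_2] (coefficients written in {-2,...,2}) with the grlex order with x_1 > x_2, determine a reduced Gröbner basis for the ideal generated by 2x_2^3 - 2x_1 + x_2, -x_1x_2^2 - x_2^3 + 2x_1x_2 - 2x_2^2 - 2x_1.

G = {x_1x_2^2 - 2x_1x_2 + 2x_2^2 - 2x_1 + 2x_2, x_2^3 - x_1 - 2x_2, x_1^2 + x_1x_2 + x_2^2 - 2x_1 - 2x_2}

f_1 = 2x_2^3 - 2x_1 + x_2, LT = x_2^3.
f_2 = -x_1x_2^2 - x_2^3 + 2x_1x_2 - 2x_2^2 - 2x_1, LT = x_1x_2^2.

S(f_1,f_2): lcm = x_1x_2^3. S = -x_2^4 + 2x_1x_2^2 - 2x_2^3 - x_1^2 + x_1x_2.
  leading term x_2^4: subtract (2x_2)·f_1 from -x_2^4 + 2x_1x_2^2 - 2x_2^3 - x_1^2 + x_1x_2 → 2x_1x_2^2 - 2x_2^3 - x_1^2 - 2x_2^2
  leading term x_1x_2^2: subtract (-2)·f_2 from 2x_1x_2^2 - 2x_2^3 - x_1^2 - 2x_2^2 → x_2^3 - x_1^2 - x_1x_2 - x_2^2 + x_1
  leading term x_2^3: subtract (-2)·f_1 from x_2^3 - x_1^2 - x_1x_2 - x_2^2 + x_1 → -x_1^2 - x_1x_2 - x_2^2 + 2x_1 + 2x_2
  leading term x_1^2: no divisor's leading term divides it; move -x_1^2 to the remainder.
  leading term x_1x_2: no divisor's leading term divides it; move -x_1x_2 to the remainder.
  leading term x_2^2: no divisor's leading term divides it; move -x_2^2 to the remainder.
  leading term x_1: no divisor's leading term divides it; move 2x_1 to the remainder.
  leading term x_2: no divisor's leading term divides it; move 2x_2 to the remainder.
  remainder -x_1^2 - x_1x_2 - x_2^2 + 2x_1 + 2x_2 ≠ 0; add g_3 = -x_1^2 - x_1x_2 - x_2^2 + 2x_1 + 2x_2 to the basis.

The other S-polynomials (S(f_1,g_3), S(f_2,g_3)) all reduce to 0 modulo the current basis, so we have a Gröbner basis.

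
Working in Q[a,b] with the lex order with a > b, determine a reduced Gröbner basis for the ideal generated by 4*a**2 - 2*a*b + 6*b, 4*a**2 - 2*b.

f_1 = 4*a**2 - 2*a*b + 6*b, LT = a**2.
f_2 = 4*a**2 - 2*b, LT = a**2.

S(f_1,f_2): lcm = a**2. S = -1/2*a*b + 2*b.
  reduce S modulo (f_1, f_2):
  remainder -1/2*a*b + 2*b ≠ 0; add g_3 = -1/2*a*b + 2*b to the basis.

S(f_1,g_3): lcm = a**2*b. S = -1/2*a*b**2 + 4*a*b + 3/2*b**2.
  reduce S modulo (f_1, f_2, g_3):
  remainder -1/2*b**2 + 16*b ≠ 0; add g_4 = -1/2*b**2 + 16*b to the basis.

The other S-polynomials (S(f_2,g_3), S(f_1,g_4), S(f_2,g_4), S(g_3,g_4)) all reduce to 0 modulo the current basis, so we have a Gröbner basis.
Inter-reduce: drop elements whose leading term is divisible by another's, tail-reduce, and make monic.

G = {a**2 - 1/2*b, a*b - 4*b, b**2 - 32*b}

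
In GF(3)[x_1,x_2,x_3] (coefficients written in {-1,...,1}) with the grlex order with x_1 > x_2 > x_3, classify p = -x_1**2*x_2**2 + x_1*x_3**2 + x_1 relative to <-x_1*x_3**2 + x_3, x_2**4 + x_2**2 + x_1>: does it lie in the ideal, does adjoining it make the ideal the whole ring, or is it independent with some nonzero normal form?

-x_1**2*x_2**2 + x_1*x_3**2 + x_1 is independent of I; its normal form modulo I is -x_1**2*x_2**2 + x_1 + x_3.

First compute the reduced Gröbner basis of I by Buchberger's algorithm.
f_1 = -x_1*x_3**2 + x_3, LT = x_1*x_3**2.
f_2 = x_2**4 + x_2**2 + x_1, LT = x_2**4.

The S-polynomials (S(f_1,f_2)) all reduce to 0 modulo the current basis, so we have a Gröbner basis.
Inter-reduce: drop elements whose leading term is divisible by another's, tail-reduce, and make monic.
Reduced Gröbner basis: {x_2**4 + x_2**2 + x_1, x_1*x_3**2 - x_3}.
Label its elements g_1 = x_2**4 + x_2**2 + x_1, g_2 = x_1*x_3**2 - x_3.

Reduce p = -x_1**2*x_2**2 + x_1*x_3**2 + x_1 modulo G:
  leading term x_1**2*x_2**2: no divisor's leading term divides it; move -x_1**2*x_2**2 to the remainder.
  leading term x_1*x_3**2: subtract (1)·g_2 from x_1*x_3**2 + x_1 → x_1 + x_3
  leading term x_1: no divisor's leading term divides it; move x_1 to the remainder.
  leading term x_3: no divisor's leading term divides it; move x_3 to the remainder.
  normal form = -x_1**2*x_2**2 + x_1 + x_3.
The normal form is nonzero, so p ∉ I. Since p minus its normal form lies in I, I + (p) = I + (r) where r = -x_1**2*x_2**2 + x_1 + x_3; decide whether this ideal is the whole ring.
Run Buchberger on G together with r (pairs among the g_i already reduce to 0 since G is a Gröbner basis):
g_1 = x_2**4 + x_2**2 + x_1, LT = x_2**4.
g_2 = x_1*x_3**2 - x_3, LT = x_1*x_3**2.
r = -x_1**2*x_2**2 + x_1 + x_3, LT = x_1**2*x_2**2.

S(g_1,r): lcm = x_1**2*x_2**4. S = x_1**2*x_2**2 + x_1**3 + x_1*x_2**2 + x_2**2*x_3.
  leading term x_1**2*x_2**2: subtract (-1)·r from x_1**2*x_2**2 + x_1**3 + x_1*x_2**2 + x_2**2*x_3 → x_1**3 + x_1*x_2**2 + x_2**2*x_3 + x_1 + x_3
  leading term x_1**3: no divisor's leading term divides it; move x_1**3 to the remainder.
  leading term x_1*x_2**2: no divisor's leading term divides it; move x_1*x_2**2 to the remainder.
  leading term x_2**2*x_3: no divisor's leading term divides it; move x_2**2*x_3 to the remainder.
  leading term x_1: no divisor's leading term divides it; move x_1 to the remainder.
  leading term x_3: no divisor's leading term divides it; move x_3 to the remainder.
  remainder x_1**3 + x_1*x_2**2 + x_2**2*x_3 + x_1 + x_3 ≠ 0; add m_4 = x_1**3 + x_1*x_2**2 + x_2**2*x_3 + x_1 + x_3 to the basis.

S(g_2,r): lcm = x_1**2*x_2**2*x_3**2. S = -x_1*x_2**2*x_3 + x_1*x_3**2 + x_3**3.
  leading term x_1*x_2**2*x_3: no divisor's leading term divides it; move -x_1*x_2**2*x_3 to the remainder.
  leading term x_1*x_3**2: subtract (1)·g_2 from x_1*x_3**2 + x_3**3 → x_3**3 + x_3
  leading term x_3**3: no divisor's leading term divides it; move x_3**3 to the remainder.
  leading term x_3: no divisor's leading term divides it; move x_3 to the remainder.
  remainder -x_1*x_2**2*x_3 + x_3**3 + x_3 ≠ 0; add m_5 = -x_1*x_2**2*x_3 + x_3**3 + x_3 to the basis.

S(g_2,m_4): lcm = x_1**3*x_3**2. S = -x_1*x_2**2*x_3**2 - x_2**2*x_3**3 - x_1**2*x_3 - x_1*x_3**2 - x_3**3.
  leading term x_1*x_2**2*x_3**2: subtract (-x_2**2)·g_2 from -x_1*x_2**2*x_3**2 - x_2**2*x_3**3 - x_1**2*x_3 - x_1*x_3**2 - x_3**3 → -x_2**2*x_3**3 - x_1**2*x_3 - x_1*x_3**2 - x_2**2*x_3 - x_3**3
  leading term x_2**2*x_3**3: no divisor's leading term divides it; move -x_2**2*x_3**3 to the remainder.
  leading term x_1**2*x_3: no divisor's leading term divides it; move -x_1**2*x_3 to the remainder.
  leading term x_1*x_3**2: subtract (-1)·g_2 from -x_1*x_3**2 - x_2**2*x_3 - x_3**3 → -x_2**2*x_3 - x_3**3 - x_3
  leading term x_2**2*x_3: no divisor's leading term divides it; move -x_2**2*x_3 to the remainder.
  leading term x_3**3: no divisor's leading term divides it; move -x_3**3 to the remainder.
  leading term x_3: no divisor's leading term divides it; move -x_3 to the remainder.
  remainder -x_2**2*x_3**3 - x_1**2*x_3 - x_2**2*x_3 - x_3**3 - x_3 ≠ 0; add m_6 = -x_2**2*x_3**3 - x_1**2*x_3 - x_2**2*x_3 - x_3**3 - x_3 to the basis.

S(g_2,m_5): lcm = x_1*x_2**2*x_3**2. S = x_3**4 - x_2**2*x_3 + x_3**2.
  leading term x_3**4: no divisor's leading term divides it; move x_3**4 to the remainder.
  leading term x_2**2*x_3: no divisor's leading term divides it; move -x_2**2*x_3 to the remainder.
  leading term x_3**2: no divisor's leading term divides it; move x_3**2 to the remainder.
  remainder x_3**4 - x_2**2*x_3 + x_3**2 ≠ 0; add m_7 = x_3**4 - x_2**2*x_3 + x_3**2 to the basis.

The other S-polynomials (S(g_1,g_2), S(g_1,m_4), S(r,m_4), S(g_1,m_5), S(r,m_5), S(m_4,m_5), S(g_1,m_6), S(g_2,m_6), S(r,m_6), S(m_4,m_6), S(m_5,m_6), S(g_1,m_7), S(g_2,m_7), S(r,m_7), S(m_4,m_7), S(m_5,m_7), S(m_6,m_7)) all reduce to 0 modulo the current basis, so we have a Gröbner basis.
Inter-reduce: drop elements whose leading term is divisible by another's, tail-reduce, and make monic.
Reduced Gröbner basis: {x_2**2*x_3**3 + x_1**2*x_3 + x_2**2*x_3 + x_3**3 + x_3, x_1**2*x_2**2 - x_1 - x_3, x_1*x_2**2*x_3 - x_3**3 - x_3, x_2**4 + x_2**2 + x_1, x_3**4 - x_2**2*x_3 + x_3**2, x_1**3 + x_1*x_2**2 + x_2**2*x_3 + x_1 + x_3, x_1*x_3**2 - x_3}.
The reduced Gröbner basis of I + (p) is {x_2**2*x_3**3 + x_1**2*x_3 + x_2**2*x_3 + x_3**3 + x_3, x_1**2*x_2**2 - x_1 - x_3, x_1*x_2**2*x_3 - x_3**3 - x_3, x_2**4 + x_2**2 + x_1, x_3**4 - x_2**2*x_3 + x_3**2, x_1**3 + x_1*x_2**2 + x_2**2*x_3 + x_1 + x_3, x_1*x_3**2 - x_3} ≠ {1}, a proper ideal, so the enlarged system stays consistent: p is independent of I, with normal form -x_1**2*x_2**2 + x_1 + x_3.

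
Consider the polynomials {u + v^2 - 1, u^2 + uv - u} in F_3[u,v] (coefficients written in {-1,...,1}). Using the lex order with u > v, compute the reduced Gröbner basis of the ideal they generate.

This is the nonlinear analogue of row-reducing a linear system.

f_1 = u + v^2 - 1, LT = u.
f_2 = u^2 + uv - u, LT = u^2.

S(f_1,f_2): lcm = u^2. S = uv^2 - uv.
  reduce S modulo (f_1, f_2):
  remainder -v^4 + v^3 + v^2 - v ≠ 0; add g_3 = -v^4 + v^3 + v^2 - v to the basis.

The other S-polynomials (S(f_1,g_3), S(f_2,g_3)) all reduce to 0 modulo the current basis, so we have a Gröbner basis.
Inter-reduce: drop elements whose leading term is divisible by another's, tail-reduce, and make monic.

G = {u + v^2 - 1, v^4 - v^3 - v^2 + v}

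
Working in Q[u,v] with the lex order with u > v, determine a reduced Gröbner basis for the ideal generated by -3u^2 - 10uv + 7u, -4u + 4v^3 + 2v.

G = {u - v^3 - 1/2v, v^6 + 13/3v^4 - 7/3v^3 + 23/12v^2 - 7/6v}

f_1 = -3u^2 - 10uv + 7u, LT = u^2.
f_2 = -4u + 4v^3 + 2v, LT = u.

S(f_1,f_2): lcm = u^2. S = uv^3 + 23/6uv - 7/3u.
  reduce S modulo (f_1, f_2):
  remainder v^6 + 13/3v^4 - 7/3v^3 + 23/12v^2 - 7/6v ≠ 0; add g_3 = v^6 + 13/3v^4 - 7/3v^3 + 23/12v^2 - 7/6v to the basis.

The other S-polynomials (S(f_1,g_3), S(f_2,g_3)) all reduce to 0 modulo the current basis, so we have a Gröbner basis.
Inter-reduce: drop elements whose leading term is divisible by another's, tail-reduce, and make monic.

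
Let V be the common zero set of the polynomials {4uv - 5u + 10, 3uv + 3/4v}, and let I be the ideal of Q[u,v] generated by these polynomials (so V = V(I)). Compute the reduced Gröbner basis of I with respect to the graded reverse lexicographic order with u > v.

f_1 = 4uv - 5u + 10, LT = uv.
f_2 = 3uv + 3/4v, LT = uv.

S(f_1,f_2): lcm = uv. S = -5/4u - 1/4v + 5/2.
  leading term u: no divisor's leading term divides it; move -5/4u to the remainder.
  leading term v: no divisor's leading term divides it; move -1/4v to the remainder.
  leading term 1: no divisor's leading term divides it; move 5/2 to the remainder.
  remainder -5/4u - 1/4v + 5/2 ≠ 0; add g_3 = -5/4u - 1/4v + 5/2 to the basis.

S(f_1,g_3): lcm = uv. S = -1/5v^2 - 5/4u + 2v + 5/2.
  leading term v^2: no divisor's leading term divides it; move -1/5v^2 to the remainder.
  leading term u: subtract (1)·g_3 from -5/4u + 2v + 5/2 → 9/4v
  leading term v: no divisor's leading term divides it; move 9/4v to the remainder.
  remainder -1/5v^2 + 9/4v ≠ 0; add g_4 = -1/5v^2 + 9/4v to the basis.

The other S-polynomials (S(f_2,g_3), S(f_1,g_4), S(f_2,g_4), S(g_3,g_4)) all reduce to 0 modulo the current basis, so we have a Gröbner basis.
Inter-reduce: drop elements whose leading term is divisible by another's, tail-reduce, and make monic.

G = {v^2 - 45/4v, u + 1/5v - 2}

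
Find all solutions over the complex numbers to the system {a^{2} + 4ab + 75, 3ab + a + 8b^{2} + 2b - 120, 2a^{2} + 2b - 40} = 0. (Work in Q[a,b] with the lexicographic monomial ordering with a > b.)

{(5, -5)}

Compute a lex Gröbner basis by Buchberger's algorithm.
f_1 = a^{2} + 4ab + 75, LT = a^{2}.
f_2 = 3ab + a + 8b^{2} + 2b - 120, LT = ab.
f_3 = 2a^{2} + 2b - 40, LT = a^{2}.

S(f_1,f_2): lcm = a^{2}b. S = -\tfrac{1}{3}a^{2} + \tfrac{4}{3}ab^{2} - \tfrac{2}{3}ab + 40a + 75b.
  reduce S modulo (f_1, f_2, f_3):
  remainder \tfrac{1078}{27}a - \tfrac{32}{9}b^{3} - \tfrac{40}{27}b^{2} + \tfrac{3461}{27}b + \tfrac{305}{9} ≠ 0; add h_4 = \tfrac{1078}{27}a - \tfrac{32}{9}b^{3} - \tfrac{40}{27}b^{2} + \tfrac{3461}{27}b + \tfrac{305}{9} to the basis.

S(f_1,f_3): lcm = a^{2}. S = 4ab - b + 95.
  reduce S modulo (f_1, f_2, f_3, h_4):
  remainder -\tfrac{64}{539}b^{3} - \tfrac{5776}{539}b^{2} + \tfrac{331}{539}b + \tfrac{138055}{539} ≠ 0; add h_5 = -\tfrac{64}{539}b^{3} - \tfrac{5776}{539}b^{2} + \tfrac{331}{539}b + \tfrac{138055}{539} to the basis.

S(f_2,f_3): lcm = a^{2}b. S = \tfrac{1}{3}a^{2} + \tfrac{8}{3}ab^{2} + \tfrac{2}{3}ab - 40a - b^{2} + 20b.
  reduce S modulo (f_1, f_2, f_3, h_4, h_5):
  remainder 959b^{2} + \tfrac{399}{2}b - \tfrac{45955}{2} ≠ 0; add h_6 = 959b^{2} + \tfrac{399}{2}b - \tfrac{45955}{2} to the basis.

S(f_2,h_5): lcm = ab^{3}. S = -\tfrac{1079}{12}ab^{2} + \tfrac{331}{64}ab + \tfrac{138055}{64}a + \tfrac{8}{3}b^{4} + \tfrac{2}{3}b^{3} - 40b^{2}.
  reduce S modulo (f_1, f_2, f_3, h_4, h_5, h_6):
  remainder -\tfrac{3332637}{17536}b - \tfrac{16663185}{17536} ≠ 0; add h_7 = -\tfrac{3332637}{17536}b - \tfrac{16663185}{17536} to the basis.

The other S-polynomials (S(f_1,h_4), S(f_2,h_4), S(f_3,h_4), S(f_1,h_5), S(f_3,h_5), S(h_4,h_5), S(f_1,h_6), S(f_2,h_6), S(f_3,h_6), S(h_4,h_6), S(h_5,h_6), S(f_1,h_7), S(f_2,h_7), S(f_3,h_7), S(h_4,h_7), S(h_5,h_7), S(h_6,h_7)) all reduce to 0 modulo the current basis, so we have a Gröbner basis.
Inter-reduce: drop elements whose leading term is divisible by another's, tail-reduce, and make monic.
Reduced Gröbner basis: {a - 5, b + 5}.

Elimination: the polynomial b + 5 lies in the elimination ideal for b, so b ∈ {-5}. For each such b, the remaining basis elements (now univariate) give the rest of the solution.
  b = -5: the earlier basis element becomes a - 5 = 0, giving a = 5 — point (5, -5).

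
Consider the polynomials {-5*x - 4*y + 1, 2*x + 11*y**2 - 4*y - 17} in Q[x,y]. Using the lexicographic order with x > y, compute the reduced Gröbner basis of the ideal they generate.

f_1 = -5*x - 4*y + 1, LT = x.
f_2 = 2*x + 11*y**2 - 4*y - 17, LT = x.

S(f_1,f_2): lcm = x. S = -11/2*y**2 + 14/5*y + 83/10.
  leading term y**2: no divisor's leading term divides it; move -11/2*y**2 to the remainder.
  leading term y: no divisor's leading term divides it; move 14/5*y to the remainder.
  leading term 1: no divisor's leading term divides it; move 83/10 to the remainder.
  remainder -11/2*y**2 + 14/5*y + 83/10 ≠ 0; add g_3 = -11/2*y**2 + 14/5*y + 83/10 to the basis.

S(f_1,g_3): leading monomials are coprime, so the S-polynomial reduces to 0 (Buchberger's first criterion).
S(f_2,g_3): leading monomials are coprime, so the S-polynomial reduces to 0 (Buchberger's first criterion).
Every S-polynomial of the final basis reduces to 0, so we have a Gröbner basis.
Inter-reduce: drop elements whose leading term is divisible by another's, tail-reduce, and make monic.

G = {x + 4/5*y - 1/5, y**2 - 28/55*y - 83/55}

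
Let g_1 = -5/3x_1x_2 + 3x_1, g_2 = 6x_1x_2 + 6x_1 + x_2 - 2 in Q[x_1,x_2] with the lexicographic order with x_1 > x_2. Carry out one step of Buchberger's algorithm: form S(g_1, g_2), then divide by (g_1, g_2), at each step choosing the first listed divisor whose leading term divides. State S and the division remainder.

S(g_1, g_2) = -14/5x_1 - 1/6x_2 + 1/3; remainder on division = -14/5x_1 - 1/6x_2 + 1/3.

lcm(LM(g_1), LM(g_2)) = x_1x_2.
S = (lcm/LT(g_1))·g_1 − (lcm/LT(g_2))·g_2 = -14/5x_1 - 1/6x_2 + 1/3.
Reduce S modulo (g_1, g_2) in that order:
  leading term x_1: no divisor's leading term divides it; move -14/5x_1 to the remainder.
  leading term x_2: no divisor's leading term divides it; move -1/6x_2 to the remainder.
  leading term 1: no divisor's leading term divides it; move 1/3 to the remainder.
The remainder -14/5x_1 - 1/6x_2 + 1/3 is nonzero, so it would be added as the next basis element.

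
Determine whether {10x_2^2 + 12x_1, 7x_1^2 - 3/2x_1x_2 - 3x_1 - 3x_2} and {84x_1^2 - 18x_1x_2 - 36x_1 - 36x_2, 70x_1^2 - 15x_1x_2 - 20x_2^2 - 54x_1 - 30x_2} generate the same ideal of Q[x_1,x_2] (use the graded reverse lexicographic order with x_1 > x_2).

Yes, the ideals are equal.

Since reduced Gröbner bases are canonical representatives of ideals under a given ordering, it suffices to compute and compare them.
Buchberger on the first generating set:
f_1 = 10x_2^2 + 12x_1, LT = x_2^2.
f_2 = 7x_1^2 - 3/2x_1x_2 - 3x_1 - 3x_2, LT = x_1^2.

S(f_1,f_2): leading monomials are coprime, so the S-polynomial reduces to 0 (Buchberger's first criterion).
Every S-polynomial of the final basis reduces to 0, so we have a Gröbner basis.
Inter-reduce: drop elements whose leading term is divisible by another's, tail-reduce, and make monic.
Reduced Gröbner basis: {x_1^2 - 3/14x_1x_2 - 3/7x_1 - 3/7x_2, x_2^2 + 6/5x_1}.

Buchberger on the second generating set:
h_1 = 84x_1^2 - 18x_1x_2 - 36x_1 - 36x_2, LT = x_1^2.
h_2 = 70x_1^2 - 15x_1x_2 - 20x_2^2 - 54x_1 - 30x_2, LT = x_1^2.

S(h_1,h_2): lcm = x_1^2. S = 2/7x_2^2 + 12/35x_1.
  leading term x_2^2: no divisor's leading term divides it; move 2/7x_2^2 to the remainder.
  leading term x_1: no divisor's leading term divides it; move 12/35x_1 to the remainder.
  remainder 2/7x_2^2 + 12/35x_1 ≠ 0; add k_3 = 2/7x_2^2 + 12/35x_1 to the basis.

S(h_1,k_3): leading monomials are coprime, so the S-polynomial reduces to 0 (Buchberger's first criterion).
S(h_2,k_3): leading monomials are coprime, so the S-polynomial reduces to 0 (Buchberger's first criterion).
Every S-polynomial of the final basis reduces to 0, so we have a Gröbner basis.
Inter-reduce: drop elements whose leading term is divisible by another's, tail-reduce, and make monic.
Reduced Gröbner basis: {x_1^2 - 3/14x_1x_2 - 3/7x_1 - 3/7x_2, x_2^2 + 6/5x_1}.

The two bases agree; hence the ideals are identical.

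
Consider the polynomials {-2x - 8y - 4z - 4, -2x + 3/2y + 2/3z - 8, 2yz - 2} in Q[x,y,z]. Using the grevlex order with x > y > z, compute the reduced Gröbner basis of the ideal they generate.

f_1 = -2x - 8y - 4z - 4, LT = x.
f_2 = -2x + 3/2y + 2/3z - 8, LT = x.
f_3 = 2yz - 2, LT = yz.

S(f_1,f_2): lcm = x. S = 19/4y + 7/3z - 2.
  leading term y: no divisor's leading term divides it; move 19/4y to the remainder.
  leading term z: no divisor's leading term divides it; move 7/3z to the remainder.
  leading term 1: no divisor's leading term divides it; move -2 to the remainder.
  remainder 19/4y + 7/3z - 2 ≠ 0; add g_4 = 19/4y + 7/3z - 2 to the basis.

S(f_3,g_4): lcm = yz. S = -28/57z^2 + 8/19z - 1.
  leading term z^2: no divisor's leading term divides it; move -28/57z^2 to the remainder.
  leading term z: no divisor's leading term divides it; move 8/19z to the remainder.
  leading term 1: no divisor's leading term divides it; move -1 to the remainder.
  remainder -28/57z^2 + 8/19z - 1 ≠ 0; add g_5 = -28/57z^2 + 8/19z - 1 to the basis.

The other S-polynomials (S(f_1,f_3), S(f_2,f_3), S(f_1,g_4), S(f_2,g_4), S(f_1,g_5), S(f_2,g_5), S(f_3,g_5), S(g_4,g_5)) all reduce to 0 modulo the current basis, so we have a Gröbner basis.
Inter-reduce: drop elements whose leading term is divisible by another's, tail-reduce, and make monic.

G = {z^2 - 6/7z + 57/28, x + 2/57z + 70/19, y + 28/57z - 8/19}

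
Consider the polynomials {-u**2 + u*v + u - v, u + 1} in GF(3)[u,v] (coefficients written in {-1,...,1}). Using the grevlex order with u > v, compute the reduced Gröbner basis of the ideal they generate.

G = {u + 1, v + 1}

f_1 = -u**2 + u*v + u - v, LT = u**2.
f_2 = u + 1, LT = u.

S(f_1,f_2): lcm = u**2. S = -u*v + u + v.
  reduce S modulo (f_1, f_2):
  remainder -v - 1 ≠ 0; add g_3 = -v - 1 to the basis.

The other S-polynomials (S(f_1,g_3), S(f_2,g_3)) all reduce to 0 modulo the current basis, so we have a Gröbner basis.
Inter-reduce: drop elements whose leading term is divisible by another's, tail-reduce, and make monic.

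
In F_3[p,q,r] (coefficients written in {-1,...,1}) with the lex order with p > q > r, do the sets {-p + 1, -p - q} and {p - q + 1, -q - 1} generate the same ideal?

Since reduced Gröbner bases are canonical representatives of ideals under a given ordering, it suffices to compute and compare them.
Buchberger on the first generating set:
f_1 = -p + 1, LT = p.
f_2 = -p - q, LT = p.

S(f_1,f_2): lcm = p. S = -q - 1.
  leading term q: no divisor's leading term divides it; move -q to the remainder.
  leading term 1: no divisor's leading term divides it; move -1 to the remainder.
  remainder -q - 1 ≠ 0; add g_3 = -q - 1 to the basis.

The other S-polynomials (S(f_1,g_3), S(f_2,g_3)) all reduce to 0 modulo the current basis, so we have a Gröbner basis.
Inter-reduce: drop elements whose leading term is divisible by another's, tail-reduce, and make monic.
Reduced Gröbner basis: {p - 1, q + 1}.

Buchberger on the second generating set:
h_1 = p - q + 1, LT = p.
h_2 = -q - 1, LT = q.

The S-polynomials (S(h_1,h_2)) all reduce to 0 modulo the current basis, so we have a Gröbner basis.
Inter-reduce: drop elements whose leading term is divisible by another's, tail-reduce, and make monic.
Reduced Gröbner basis: {p - 1, q + 1}.

Same reduced basis, so the two generating sets span the same ideal.
The choice of monomial ordering does not affect the verdict — as long as both bases are computed under the same ordering, their equality decides ideal equality.

Yes, the ideals are equal.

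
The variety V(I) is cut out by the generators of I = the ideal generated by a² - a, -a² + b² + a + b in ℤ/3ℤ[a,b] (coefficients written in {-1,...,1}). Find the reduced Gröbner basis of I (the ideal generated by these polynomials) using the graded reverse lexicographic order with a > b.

G = {a² - a, b² + b}

This is the nonlinear analogue of row-reducing a linear system.

f_1 = a² - a, LT = a².
f_2 = -a² + b² + a + b, LT = a².

S(f_1,f_2): lcm = a². S = b² + b.
  leading term b²: no divisor's leading term divides it; move b² to the remainder.
  leading term b: no divisor's leading term divides it; move b to the remainder.
  remainder b² + b ≠ 0; add g_3 = b² + b to the basis.

S(f_1,g_3): leading monomials are coprime, so the S-polynomial reduces to 0 (Buchberger's first criterion).
S(f_2,g_3): leading monomials are coprime, so the S-polynomial reduces to 0 (Buchberger's first criterion).
Every S-polynomial of the final basis reduces to 0, so we have a Gröbner basis.
Inter-reduce: drop elements whose leading term is divisible by another's, tail-reduce, and make monic.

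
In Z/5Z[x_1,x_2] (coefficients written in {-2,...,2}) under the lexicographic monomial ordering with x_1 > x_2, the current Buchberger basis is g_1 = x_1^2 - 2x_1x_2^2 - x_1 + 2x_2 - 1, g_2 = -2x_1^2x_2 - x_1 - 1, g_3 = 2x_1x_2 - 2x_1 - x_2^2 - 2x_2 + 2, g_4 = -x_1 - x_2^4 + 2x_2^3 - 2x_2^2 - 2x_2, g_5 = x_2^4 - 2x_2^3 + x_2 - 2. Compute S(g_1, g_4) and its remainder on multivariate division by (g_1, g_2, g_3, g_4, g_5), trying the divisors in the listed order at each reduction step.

S(g_1, g_4) = -x_1x_2^4 + 2x_1x_2^3 + x_1x_2^2 - 2x_1x_2 - x_1 + 2x_2 - 1; remainder on division = x_2^2 - x_2 - 2.

lcm(LM(g_1), LM(g_4)) = x_1^2.
S = (lcm/LT(g_1))·g_1 − (lcm/LT(g_4))·g_4 = -x_1x_2^4 + 2x_1x_2^3 + x_1x_2^2 - 2x_1x_2 - x_1 + 2x_2 - 1.
Reduce S modulo (g_1, g_2, g_3, g_4, g_5) in that order:
  leading term x_1x_2^4: subtract (2x_2^3)·g_3 from -x_1x_2^4 + 2x_1x_2^3 + x_1x_2^2 - 2x_1x_2 - x_1 + 2x_2 - 1 → x_1x_2^3 + x_1x_2^2 - 2x_1x_2 - x_1 + 2x_2^5 - x_2^4 + x_2^3 + 2x_2 - 1
  leading term x_1x_2^3: subtract (-2x_2^2)·g_3 from x_1x_2^3 + x_1x_2^2 - 2x_1x_2 - x_1 + 2x_2^5 - x_2^4 + x_2^3 + 2x_2 - 1 → 2x_1x_2^2 - 2x_1x_2 - x_1 + 2x_2^5 + 2x_2^4 + 2x_2^3 - x_2^2 + 2x_2 - 1
  leading term x_1x_2^2: subtract (x_2)·g_3 from 2x_1x_2^2 - 2x_1x_2 - x_1 + 2x_2^5 + 2x_2^4 + 2x_2^3 - x_2^2 + 2x_2 - 1 → -x_1 + 2x_2^5 + 2x_2^4 - 2x_2^3 + x_2^2 - 1
  leading term x_1: subtract (1)·g_4 from -x_1 + 2x_2^5 + 2x_2^4 - 2x_2^3 + x_2^2 - 1 → 2x_2^5 - 2x_2^4 + x_2^3 - 2x_2^2 + 2x_2 - 1
  leading term x_2^5: subtract (2x_2)·g_5 from 2x_2^5 - 2x_2^4 + x_2^3 - 2x_2^2 + 2x_2 - 1 → 2x_2^4 + x_2^3 + x_2^2 + x_2 - 1
  leading term x_2^4: subtract (2)·g_5 from 2x_2^4 + x_2^3 + x_2^2 + x_2 - 1 → x_2^2 - x_2 - 2
  leading term x_2^2: no divisor's leading term divides it; move x_2^2 to the remainder.
  leading term x_2: no divisor's leading term divides it; move -x_2 to the remainder.
  leading term 1: no divisor's leading term divides it; move -2 to the remainder.
The remainder x_2^2 - x_2 - 2 is nonzero, so it would be added as the next basis element.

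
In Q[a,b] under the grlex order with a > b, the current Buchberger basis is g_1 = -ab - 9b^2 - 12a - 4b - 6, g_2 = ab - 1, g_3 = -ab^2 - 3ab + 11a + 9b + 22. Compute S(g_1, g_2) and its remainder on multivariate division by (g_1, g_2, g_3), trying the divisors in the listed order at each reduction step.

lcm(LM(g_1), LM(g_2)) = ab.
S = (lcm/LT(g_1))·g_1 − (lcm/LT(g_2))·g_2 = 9b^2 + 12a + 4b + 7.
Reduce S modulo (g_1, g_2, g_3) in that order:
  leading term b^2: no divisor's leading term divides it; move 9b^2 to the remainder.
  leading term a: no divisor's leading term divides it; move 12a to the remainder.
  leading term b: no divisor's leading term divides it; move 4b to the remainder.
  leading term 1: no divisor's leading term divides it; move 7 to the remainder.
The remainder 9b^2 + 12a + 4b + 7 is nonzero, so it would be added as the next basis element.

S(g_1, g_2) = 9b^2 + 12a + 4b + 7; remainder on division = 9b^2 + 12a + 4b + 7.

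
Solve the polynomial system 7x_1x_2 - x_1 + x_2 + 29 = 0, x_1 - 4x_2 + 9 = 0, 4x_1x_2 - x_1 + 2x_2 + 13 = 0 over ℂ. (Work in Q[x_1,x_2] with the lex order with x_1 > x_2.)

Compute a lex Gröbner basis by Buchberger's algorithm.
f_1 = 7x_1x_2 - x_1 + x_2 + 29, LT = x_1x_2.
f_2 = x_1 - 4x_2 + 9, LT = x_1.
f_3 = 4x_1x_2 - x_1 + 2x_2 + 13, LT = x_1x_2.

S(f_1,f_2): lcm = x_1x_2. S = -\tfrac{1}{7}x_1 + 4x_2^{2} - \tfrac{62}{7}x_2 + \tfrac{29}{7}.
  reduce S modulo (f_1, f_2, f_3):
  remainder 4x_2^{2} - \tfrac{66}{7}x_2 + \tfrac{38}{7} ≠ 0; add h_4 = 4x_2^{2} - \tfrac{66}{7}x_2 + \tfrac{38}{7} to the basis.

S(f_1,f_3): lcm = x_1x_2. S = \tfrac{3}{28}x_1 - \tfrac{5}{14}x_2 + \tfrac{25}{28}.
  reduce S modulo (f_1, f_2, f_3, h_4):
  remainder \tfrac{1}{14}x_2 - \tfrac{1}{14} ≠ 0; add h_5 = \tfrac{1}{14}x_2 - \tfrac{1}{14} to the basis.

The other S-polynomials (S(f_2,f_3), S(f_1,h_4), S(f_2,h_4), S(f_3,h_4), S(f_1,h_5), S(f_2,h_5), S(f_3,h_5), S(h_4,h_5)) all reduce to 0 modulo the current basis, so we have a Gröbner basis.
Inter-reduce: drop elements whose leading term is divisible by another's, tail-reduce, and make monic.
Reduced Gröbner basis: {x_1 + 5, x_2 - 1}.

From the last basis element, x_2 - 1 = 0, so x_2 takes values in {1}. Each choice, substituted upward through the basis, yields the corresponding point(s) of the solution set.
  x_2 = 1: the earlier basis element becomes x_1 + 5 = 0, giving x_1 = -5 — point (-5, 1).
A lex Gröbner basis triangularizes the system, enabling back-substitution.

{(-5, 1)}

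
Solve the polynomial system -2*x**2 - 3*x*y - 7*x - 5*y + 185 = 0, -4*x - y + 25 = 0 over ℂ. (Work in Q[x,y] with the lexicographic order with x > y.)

Compute a lex Gröbner basis by Buchberger's algorithm.
f_1 = -2*x**2 - 3*x*y - 7*x - 5*y + 185, LT = x**2.
f_2 = -4*x - y + 25, LT = x.

S(f_1,f_2): lcm = x**2. S = 5/4*x*y + 39/4*x + 5/2*y - 185/2.
  reduce S modulo (f_1, f_2):
  remainder -5/16*y**2 + 63/8*y - 505/16 ≠ 0; add h_3 = -5/16*y**2 + 63/8*y - 505/16 to the basis.

The other S-polynomials (S(f_1,h_3), S(f_2,h_3)) all reduce to 0 modulo the current basis, so we have a Gröbner basis.
Inter-reduce: drop elements whose leading term is divisible by another's, tail-reduce, and make monic.
Reduced Gröbner basis: {x + 1/4*y - 25/4, y**2 - 126/5*y + 101}.

A lex Gröbner basis eliminates variables successively. Here y**2 - 126/5*y + 101 depends only on y, with roots {5, 101/5}; lifting each root through the earlier basis elements recovers the full solutions.
  y = 5: the earlier basis element becomes x - 5 = 0, giving x = 5 — point (5, 5).
  y = 101/5: the earlier basis element becomes x - 6/5 = 0, giving x = 6/5 — point (6/5, 101/5).

{(5, 5), (6/5, 101/5)}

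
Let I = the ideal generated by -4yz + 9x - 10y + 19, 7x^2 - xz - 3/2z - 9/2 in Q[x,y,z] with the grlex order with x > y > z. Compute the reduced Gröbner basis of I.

G = {x^2 - 1/7xz - 3/14z - 9/14, yz - 9/4x + 5/2y - 19/4}

The reduced Gröbner basis is the canonical form of the ideal for this ordering.

f_1 = -4yz + 9x - 10y + 19, LT = yz.
f_2 = 7x^2 - xz - 3/2z - 9/2, LT = x^2.

The S-polynomials (S(f_1,f_2)) all reduce to 0 modulo the current basis, so we have a Gröbner basis.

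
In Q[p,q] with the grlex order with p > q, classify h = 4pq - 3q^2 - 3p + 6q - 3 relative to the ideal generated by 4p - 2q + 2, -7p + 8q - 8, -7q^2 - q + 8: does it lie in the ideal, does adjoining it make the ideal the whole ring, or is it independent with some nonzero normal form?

4pq - 3q^2 - 3p + 6q - 3 lies in I (it reduces to 0).

First compute the reduced Gröbner basis of I by Buchberger's algorithm.
f_1 = 4p - 2q + 2, LT = p.
f_2 = -7p + 8q - 8, LT = p.
f_3 = -7q^2 - q + 8, LT = q^2.

S(f_1,f_2): lcm = p. S = 9/14q - 9/14.
  leading term q: no divisor's leading term divides it; move 9/14q to the remainder.
  leading term 1: no divisor's leading term divides it; move -9/14 to the remainder.
  remainder 9/14q - 9/14 ≠ 0; add k_4 = 9/14q - 9/14 to the basis.

The other S-polynomials (S(f_1,f_3), S(f_2,f_3), S(f_1,k_4), S(f_2,k_4), S(f_3,k_4)) all reduce to 0 modulo the current basis, so we have a Gröbner basis.
Inter-reduce: drop elements whose leading term is divisible by another's, tail-reduce, and make monic.
Reduced Gröbner basis: {p, q - 1}.
Label its elements g_1 = p, g_2 = q - 1.

Reduce h = 4pq - 3q^2 - 3p + 6q - 3 modulo G:
  leading term pq: subtract (4q)·g_1 from 4pq - 3q^2 - 3p + 6q - 3 → -3q^2 - 3p + 6q - 3
  leading term q^2: subtract (-3q)·g_2 from -3q^2 - 3p + 6q - 3 → -3p + 3q - 3
  leading term p: subtract (-3)·g_1 from -3p + 3q - 3 → 3q - 3
  leading term q: subtract (3)·g_2 from 3q - 3 → 0
  normal form = 0.
Since the normal form is 0, h ∈ I.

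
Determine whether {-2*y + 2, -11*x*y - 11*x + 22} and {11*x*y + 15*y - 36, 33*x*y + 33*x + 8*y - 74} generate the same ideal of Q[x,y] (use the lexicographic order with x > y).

For a fixed monomial order, each ideal has a unique reduced Gröbner basis; comparing bases decides equality.
Buchberger on the first generating set:
f_1 = -2*y + 2, LT = y.
f_2 = -11*x*y - 11*x + 22, LT = x*y.

S(f_1,f_2): lcm = x*y. S = -2*x + 2.
  reduce S modulo (f_1, f_2):
  remainder -2*x + 2 ≠ 0; add g_3 = -2*x + 2 to the basis.

The other S-polynomials (S(f_1,g_3), S(f_2,g_3)) all reduce to 0 modulo the current basis, so we have a Gröbner basis.
Inter-reduce: drop elements whose leading term is divisible by another's, tail-reduce, and make monic.
Reduced Gröbner basis: {x - 1, y - 1}.

Buchberger on the second generating set:
h_1 = 11*x*y + 15*y - 36, LT = x*y.
h_2 = 33*x*y + 33*x + 8*y - 74, LT = x*y.

S(h_1,h_2): lcm = x*y. S = -x + 37/33*y - 34/33.
  reduce S modulo (h_1, h_2):
  remainder -x + 37/33*y - 34/33 ≠ 0; add k_3 = -x + 37/33*y - 34/33 to the basis.

S(h_1,k_3): lcm = x*y. S = 37/33*y**2 + 1/3*y - 36/11.
  reduce S modulo (h_1, h_2, k_3):
  remainder 37/33*y**2 + 1/3*y - 36/11 ≠ 0; add k_4 = 37/33*y**2 + 1/3*y - 36/11 to the basis.

The other S-polynomials (S(h_2,k_3), S(h_1,k_4), S(h_2,k_4), S(k_3,k_4)) all reduce to 0 modulo the current basis, so we have a Gröbner basis.
Inter-reduce: drop elements whose leading term is divisible by another's, tail-reduce, and make monic.
Reduced Gröbner basis: {x - 37/33*y + 34/33, y**2 + 11/37*y - 108/37}.

The bases are distinct; the ideals are different.

No, the ideals differ.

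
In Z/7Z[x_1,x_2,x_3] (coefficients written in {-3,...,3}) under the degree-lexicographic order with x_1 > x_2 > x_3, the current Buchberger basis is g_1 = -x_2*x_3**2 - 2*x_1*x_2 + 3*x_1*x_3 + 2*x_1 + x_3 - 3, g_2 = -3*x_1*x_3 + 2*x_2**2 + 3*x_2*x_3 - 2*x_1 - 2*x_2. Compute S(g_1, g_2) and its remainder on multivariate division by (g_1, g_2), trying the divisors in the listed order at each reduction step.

lcm(LM(g_1), LM(g_2)) = x_1*x_2*x_3**2.
S = (lcm/LT(g_1))·g_1 − (lcm/LT(g_2))·g_2 = 3*x_2**3*x_3 + x_2**2*x_3**2 + 2*x_1**2*x_2 - 3*x_1**2*x_3 - 3*x_1*x_2*x_3 - 3*x_2**2*x_3 - 2*x_1**2 - x_1*x_3 + 3*x_1.
Reduce S modulo (g_1, g_2) in that order:
  leading term x_2**3*x_3: no divisor's leading term divides it; move 3*x_2**3*x_3 to the remainder.
  leading term x_2**2*x_3**2: subtract (-x_2)·g_1 from x_2**2*x_3**2 + 2*x_1**2*x_2 - 3*x_1**2*x_3 - 3*x_1*x_2*x_3 - 3*x_2**2*x_3 - 2*x_1**2 - x_1*x_3 + 3*x_1 → 2*x_1**2*x_2 - 3*x_1**2*x_3 - 2*x_1*x_2**2 - 3*x_2**2*x_3 - 2*x_1**2 + 2*x_1*x_2 - x_1*x_3 + x_2*x_3 + 3*x_1 - 3*x_2
  leading term x_1**2*x_2: no divisor's leading term divides it; move 2*x_1**2*x_2 to the remainder.
  leading term x_1**2*x_3: subtract (x_1)·g_2 from -3*x_1**2*x_3 - 2*x_1*x_2**2 - 3*x_2**2*x_3 - 2*x_1**2 + 2*x_1*x_2 - x_1*x_3 + x_2*x_3 + 3*x_1 - 3*x_2 → 3*x_1*x_2**2 - 3*x_1*x_2*x_3 - 3*x_2**2*x_3 - 3*x_1*x_2 - x_1*x_3 + x_2*x_3 + 3*x_1 - 3*x_2
  leading term x_1*x_2**2: no divisor's leading term divides it; move 3*x_1*x_2**2 to the remainder.
  leading term x_1*x_2*x_3: subtract (x_2)·g_2 from -3*x_1*x_2*x_3 - 3*x_2**2*x_3 - 3*x_1*x_2 - x_1*x_3 + x_2*x_3 + 3*x_1 - 3*x_2 → -2*x_2**3 + x_2**2*x_3 - x_1*x_2 - x_1*x_3 + 2*x_2**2 + x_2*x_3 + 3*x_1 - 3*x_2
  leading term x_2**3: no divisor's leading term divides it; move -2*x_2**3 to the remainder.
  leading term x_2**2*x_3: no divisor's leading term divides it; move x_2**2*x_3 to the remainder.
  leading term x_1*x_2: no divisor's leading term divides it; move -x_1*x_2 to the remainder.
  leading term x_1*x_3: subtract (-2)·g_2 from -x_1*x_3 + 2*x_2**2 + x_2*x_3 + 3*x_1 - 3*x_2 → -x_2**2 - x_1
  leading term x_2**2: no divisor's leading term divides it; move -x_2**2 to the remainder.
  leading term x_1: no divisor's leading term divides it; move -x_1 to the remainder.
The remainder 3*x_2**3*x_3 + 2*x_1**2*x_2 + 3*x_1*x_2**2 - 2*x_2**3 + x_2**2*x_3 - x_1*x_2 - x_2**2 - x_1 is nonzero, so it would be added as the next basis element.
An S-polynomial is built so that the two leading terms cancel; whether anything survives reduction is exactly the Gröbner-basis criterion.

S(g_1, g_2) = 3*x_2**3*x_3 + x_2**2*x_3**2 + 2*x_1**2*x_2 - 3*x_1**2*x_3 - 3*x_1*x_2*x_3 - 3*x_2**2*x_3 - 2*x_1**2 - x_1*x_3 + 3*x_1; remainder on division = 3*x_2**3*x_3 + 2*x_1**2*x_2 + 3*x_1*x_2**2 - 2*x_2**3 + x_2**2*x_3 - x_1*x_2 - x_2**2 - x_1.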